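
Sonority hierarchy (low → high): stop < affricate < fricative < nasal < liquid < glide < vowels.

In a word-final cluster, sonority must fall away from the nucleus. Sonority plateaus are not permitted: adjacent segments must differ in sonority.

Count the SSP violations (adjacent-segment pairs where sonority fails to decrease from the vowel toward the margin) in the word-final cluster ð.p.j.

/ð/ is a fricative (sonority 3).
/p/ is a stop (sonority 1).
/j/ is a glide (sonority 6).
/ð/→/p/: 3→1 (falls) — ok.
/p/→/j/: 1→6 (does not fall) — violation.

1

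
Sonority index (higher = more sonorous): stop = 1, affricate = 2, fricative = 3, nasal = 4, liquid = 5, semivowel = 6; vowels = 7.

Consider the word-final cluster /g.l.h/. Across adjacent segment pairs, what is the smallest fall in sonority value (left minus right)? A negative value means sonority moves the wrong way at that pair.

/g/ — stop, sonority 1.
/l/ — liquid, sonority 5.
/h/ — fricative, sonority 3.
/g/→/l/: change -4.
/l/→/h/: change +2.
Minimum = -4.

-4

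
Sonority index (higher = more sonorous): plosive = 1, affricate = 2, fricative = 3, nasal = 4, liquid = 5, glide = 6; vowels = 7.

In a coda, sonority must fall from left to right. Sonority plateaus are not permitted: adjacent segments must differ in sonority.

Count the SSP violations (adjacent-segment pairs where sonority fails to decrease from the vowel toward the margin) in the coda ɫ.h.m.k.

1

/ɫ/ — liquid, sonority 5.
/h/ — fricative, sonority 3.
/m/ — nasal, sonority 4.
/k/ — plosive, sonority 1.
/ɫ/→/h/: 5→3 (falls) — ok.
/h/→/m/: 3→4 (does not fall) — violation.
/m/→/k/: 4→1 (falls) — ok.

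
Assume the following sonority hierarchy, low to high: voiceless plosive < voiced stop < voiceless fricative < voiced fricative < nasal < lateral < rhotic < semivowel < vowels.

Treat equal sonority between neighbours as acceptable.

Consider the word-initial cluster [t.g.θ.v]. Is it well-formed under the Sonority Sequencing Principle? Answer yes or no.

/t/ — voiceless plosive, sonority 1.
/g/ — voiced stop, sonority 2.
/θ/ — voiceless fricative, sonority 3.
/v/ — voiced fricative, sonority 4.
The profile 1-2-3-4 strictly rises, so the word-initial cluster satisfies the SSP.

yes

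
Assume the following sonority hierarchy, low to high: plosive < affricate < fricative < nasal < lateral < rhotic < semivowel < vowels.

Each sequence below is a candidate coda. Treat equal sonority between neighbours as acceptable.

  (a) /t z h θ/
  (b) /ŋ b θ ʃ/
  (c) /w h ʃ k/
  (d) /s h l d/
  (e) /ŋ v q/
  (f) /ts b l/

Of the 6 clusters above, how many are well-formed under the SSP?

(a) 1-3-3-3 → violates
(b) 4-1-3-3 → violates
(c) 7-3-3-1 → obeys
(d) 3-3-5-1 → violates
(e) 4-3-1 → obeys
(f) 2-1-5 → violates

2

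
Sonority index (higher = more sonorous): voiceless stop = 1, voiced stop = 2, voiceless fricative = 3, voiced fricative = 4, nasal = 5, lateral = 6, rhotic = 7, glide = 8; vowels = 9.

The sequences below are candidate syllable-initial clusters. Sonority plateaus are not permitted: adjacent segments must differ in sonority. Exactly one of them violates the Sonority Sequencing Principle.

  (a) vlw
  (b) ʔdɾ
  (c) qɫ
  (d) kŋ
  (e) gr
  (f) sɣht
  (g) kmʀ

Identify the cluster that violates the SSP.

(a) 4-6-8 → obeys
(b) 1-2-7 → obeys
(c) 1-6 → obeys
(d) 1-5 → obeys
(e) 2-7 → obeys
(f) 3-4-3-1 → violates
(g) 1-5-7 → obeys

f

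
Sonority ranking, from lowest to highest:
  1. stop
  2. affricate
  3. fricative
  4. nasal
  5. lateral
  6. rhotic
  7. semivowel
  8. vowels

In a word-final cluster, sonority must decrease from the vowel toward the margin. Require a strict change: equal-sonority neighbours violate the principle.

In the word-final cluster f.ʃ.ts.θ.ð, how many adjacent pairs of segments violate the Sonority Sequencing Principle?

/f/: fricative = 3.
/ʃ/: fricative = 3.
/ts/: affricate = 2.
/θ/: fricative = 3.
/ð/: fricative = 3.
/f/→/ʃ/: 3→3 (plateau) — violation.
/ʃ/→/ts/: 3→2 (falls) — ok.
/ts/→/θ/: 2→3 (does not fall) — violation.
/θ/→/ð/: 3→3 (plateau) — violation.

3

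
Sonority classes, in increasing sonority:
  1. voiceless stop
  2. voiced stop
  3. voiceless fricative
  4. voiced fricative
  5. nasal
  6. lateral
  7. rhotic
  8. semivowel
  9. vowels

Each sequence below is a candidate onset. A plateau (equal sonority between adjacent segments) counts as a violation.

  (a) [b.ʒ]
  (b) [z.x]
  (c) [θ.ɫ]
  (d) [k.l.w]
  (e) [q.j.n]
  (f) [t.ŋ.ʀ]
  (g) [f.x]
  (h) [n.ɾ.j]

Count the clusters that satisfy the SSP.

5

(a) 2-4 → obeys
(b) 4-3 → violates
(c) 3-6 → obeys
(d) 1-6-8 → obeys
(e) 1-8-5 → violates
(f) 1-5-7 → obeys
(g) 3-3 → violates
(h) 5-7-8 → obeys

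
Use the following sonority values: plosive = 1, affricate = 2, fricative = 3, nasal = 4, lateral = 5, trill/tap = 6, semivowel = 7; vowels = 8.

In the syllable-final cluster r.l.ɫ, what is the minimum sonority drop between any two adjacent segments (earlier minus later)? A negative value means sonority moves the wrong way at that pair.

/r/ — trill/tap, sonority 6.
/l/ — lateral, sonority 5.
/ɫ/ — lateral, sonority 5.
/r/→/l/: change +1.
/l/→/ɫ/: change +0.
Minimum = 0.

0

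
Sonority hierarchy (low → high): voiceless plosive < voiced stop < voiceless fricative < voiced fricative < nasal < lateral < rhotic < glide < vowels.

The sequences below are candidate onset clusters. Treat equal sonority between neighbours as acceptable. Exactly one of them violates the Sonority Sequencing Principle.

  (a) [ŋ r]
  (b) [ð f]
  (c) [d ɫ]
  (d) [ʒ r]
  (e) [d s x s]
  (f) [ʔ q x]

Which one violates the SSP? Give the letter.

(a) 5-7 → obeys
(b) 4-3 → violates
(c) 2-6 → obeys
(d) 4-7 → obeys
(e) 2-3-3-3 → obeys
(f) 1-1-3 → obeys

b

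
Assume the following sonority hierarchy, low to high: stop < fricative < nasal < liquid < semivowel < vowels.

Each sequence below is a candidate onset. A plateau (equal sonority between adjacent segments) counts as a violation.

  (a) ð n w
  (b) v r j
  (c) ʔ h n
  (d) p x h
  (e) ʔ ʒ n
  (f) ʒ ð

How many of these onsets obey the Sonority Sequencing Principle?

4

(a) sonority 2-3-5: well-formed.
(b) sonority 2-4-5: well-formed.
(c) sonority 1-2-3: well-formed.
(d) sonority 1-2-2: ill-formed.
(e) sonority 1-2-3: well-formed.
(f) sonority 2-2: ill-formed.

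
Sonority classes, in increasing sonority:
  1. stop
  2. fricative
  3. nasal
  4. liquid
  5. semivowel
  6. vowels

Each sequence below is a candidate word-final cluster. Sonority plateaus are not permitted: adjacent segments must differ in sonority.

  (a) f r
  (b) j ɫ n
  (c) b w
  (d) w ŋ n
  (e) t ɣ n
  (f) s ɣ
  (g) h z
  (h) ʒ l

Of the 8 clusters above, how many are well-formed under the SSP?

(a) 2-4 → violates
(b) 5-4-3 → obeys
(c) 1-5 → violates
(d) 5-3-3 → violates
(e) 1-2-3 → violates
(f) 2-2 → violates
(g) 2-2 → violates
(h) 2-4 → violates

1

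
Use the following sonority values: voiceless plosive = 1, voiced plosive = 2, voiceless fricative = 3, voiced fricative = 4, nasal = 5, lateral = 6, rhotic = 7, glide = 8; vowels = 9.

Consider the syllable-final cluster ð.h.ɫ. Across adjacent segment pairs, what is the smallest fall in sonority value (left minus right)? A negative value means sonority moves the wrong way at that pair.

/ð/ — voiced fricative, sonority 4.
/h/ — voiceless fricative, sonority 3.
/ɫ/ — lateral, sonority 6.
/ð/→/h/: change +1.
/h/→/ɫ/: change -3.
Minimum = -3.

-3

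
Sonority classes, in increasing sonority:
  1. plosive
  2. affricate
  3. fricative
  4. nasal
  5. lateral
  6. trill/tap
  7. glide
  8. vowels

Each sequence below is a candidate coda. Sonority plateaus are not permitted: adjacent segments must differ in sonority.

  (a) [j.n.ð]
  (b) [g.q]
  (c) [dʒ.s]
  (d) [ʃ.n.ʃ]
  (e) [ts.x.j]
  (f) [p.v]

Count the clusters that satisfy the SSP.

(a) [j.n.ð]: profile 7-4-3 — obeys.
(b) [g.q]: profile 1-1 — violates.
(c) [dʒ.s]: profile 2-3 — violates.
(d) [ʃ.n.ʃ]: profile 3-4-3 — violates.
(e) [ts.x.j]: profile 2-3-7 — violates.
(f) [p.v]: profile 1-3 — violates.

1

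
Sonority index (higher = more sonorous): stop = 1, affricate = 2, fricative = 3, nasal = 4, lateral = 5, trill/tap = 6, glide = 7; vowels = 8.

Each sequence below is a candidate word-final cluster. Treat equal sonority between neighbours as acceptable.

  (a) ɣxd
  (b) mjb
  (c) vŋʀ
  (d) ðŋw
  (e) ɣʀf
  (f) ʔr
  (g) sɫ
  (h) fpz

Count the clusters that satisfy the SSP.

1

(a) 3-3-1 → obeys
(b) 4-7-1 → violates
(c) 3-4-6 → violates
(d) 3-4-7 → violates
(e) 3-6-3 → violates
(f) 1-6 → violates
(g) 3-5 → violates
(h) 3-1-3 → violates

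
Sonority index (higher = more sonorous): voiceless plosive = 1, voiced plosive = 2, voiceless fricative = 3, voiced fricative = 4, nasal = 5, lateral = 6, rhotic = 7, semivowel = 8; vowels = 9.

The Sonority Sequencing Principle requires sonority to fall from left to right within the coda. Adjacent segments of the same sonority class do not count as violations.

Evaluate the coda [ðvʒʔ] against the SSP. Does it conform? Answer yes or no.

yes

/ð/: voiced fricative = 4.
/v/: voiced fricative = 4.
/ʒ/: voiced fricative = 4.
/ʔ/: voiceless plosive = 1.
The profile 4-4-4-1 is non-increasing (plateaus allowed), so the coda satisfies the SSP.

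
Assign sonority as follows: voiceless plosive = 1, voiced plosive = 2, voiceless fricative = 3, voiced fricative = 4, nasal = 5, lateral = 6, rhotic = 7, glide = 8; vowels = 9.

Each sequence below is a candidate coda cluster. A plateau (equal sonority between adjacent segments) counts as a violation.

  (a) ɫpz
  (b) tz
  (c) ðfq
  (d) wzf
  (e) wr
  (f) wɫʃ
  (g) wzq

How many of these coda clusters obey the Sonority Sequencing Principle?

(a) sonority 6-1-4: ill-formed.
(b) sonority 1-4: ill-formed.
(c) sonority 4-3-1: well-formed.
(d) sonority 8-4-3: well-formed.
(e) sonority 8-7: well-formed.
(f) sonority 8-6-3: well-formed.
(g) sonority 8-4-1: well-formed.

5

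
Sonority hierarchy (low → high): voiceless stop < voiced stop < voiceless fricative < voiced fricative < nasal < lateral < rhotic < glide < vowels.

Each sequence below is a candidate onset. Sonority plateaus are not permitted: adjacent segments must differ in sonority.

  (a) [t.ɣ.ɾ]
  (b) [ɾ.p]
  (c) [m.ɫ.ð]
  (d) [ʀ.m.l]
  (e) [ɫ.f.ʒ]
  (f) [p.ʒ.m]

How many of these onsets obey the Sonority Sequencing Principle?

(a) [t.ɣ.ɾ]: profile 1-4-7 — obeys.
(b) [ɾ.p]: profile 7-1 — violates.
(c) [m.ɫ.ð]: profile 5-6-4 — violates.
(d) [ʀ.m.l]: profile 7-5-6 — violates.
(e) [ɫ.f.ʒ]: profile 6-3-4 — violates.
(f) [p.ʒ.m]: profile 1-4-5 — obeys.

2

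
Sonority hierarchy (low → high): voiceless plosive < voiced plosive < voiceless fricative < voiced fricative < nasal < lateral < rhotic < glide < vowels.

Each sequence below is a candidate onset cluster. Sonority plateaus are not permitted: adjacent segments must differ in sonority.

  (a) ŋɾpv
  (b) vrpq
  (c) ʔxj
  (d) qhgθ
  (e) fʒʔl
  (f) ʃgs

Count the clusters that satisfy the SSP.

(a) sonority 5-7-1-4: ill-formed.
(b) sonority 4-7-1-1: ill-formed.
(c) sonority 1-3-8: well-formed.
(d) sonority 1-3-2-3: ill-formed.
(e) sonority 3-4-1-6: ill-formed.
(f) sonority 3-2-3: ill-formed.

1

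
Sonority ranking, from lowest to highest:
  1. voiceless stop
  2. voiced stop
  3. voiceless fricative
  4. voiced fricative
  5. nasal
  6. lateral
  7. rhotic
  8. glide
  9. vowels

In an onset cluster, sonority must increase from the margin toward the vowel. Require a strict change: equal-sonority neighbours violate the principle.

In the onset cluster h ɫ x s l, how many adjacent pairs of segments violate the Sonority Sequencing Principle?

/h/ — voiceless fricative, sonority 3.
/ɫ/ — lateral, sonority 6.
/x/ — voiceless fricative, sonority 3.
/s/ — voiceless fricative, sonority 3.
/l/ — lateral, sonority 6.
/h/→/ɫ/: 3→6 (rises) — ok.
/ɫ/→/x/: 6→3 (does not rise) — violation.
/x/→/s/: 3→3 (plateau) — violation.
/s/→/l/: 3→6 (rises) — ok.

2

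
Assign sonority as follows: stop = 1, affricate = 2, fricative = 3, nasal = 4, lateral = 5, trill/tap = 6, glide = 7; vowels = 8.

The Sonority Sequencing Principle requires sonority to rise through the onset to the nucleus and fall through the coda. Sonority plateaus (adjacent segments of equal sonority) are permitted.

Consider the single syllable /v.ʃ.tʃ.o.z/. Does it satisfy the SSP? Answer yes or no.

no

Onset: /v/ is a fricative (sonority 3), /ʃ/ is a fricative (sonority 3), /tʃ/ is an affricate (sonority 2); then the nucleus /o/ (sonority 8).
Onset profile 3-3-2-8 — does not rise throughout.
Coda: /z/ is a fricative (sonority 3).
Coda profile 8-3 — falls from the nucleus.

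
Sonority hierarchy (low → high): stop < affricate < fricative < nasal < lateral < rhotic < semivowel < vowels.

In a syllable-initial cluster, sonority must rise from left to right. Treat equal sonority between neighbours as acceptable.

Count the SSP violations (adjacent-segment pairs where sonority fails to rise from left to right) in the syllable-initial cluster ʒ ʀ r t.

/ʒ/ is a fricative (sonority 3).
/ʀ/ is a rhotic (sonority 6).
/r/ is a rhotic (sonority 6).
/t/ is a stop (sonority 1).
/ʒ/→/ʀ/: 3→6 (rises) — ok.
/ʀ/→/r/: 6→6 (plateau, allowed) — ok.
/r/→/t/: 6→1 (does not rise) — violation.

1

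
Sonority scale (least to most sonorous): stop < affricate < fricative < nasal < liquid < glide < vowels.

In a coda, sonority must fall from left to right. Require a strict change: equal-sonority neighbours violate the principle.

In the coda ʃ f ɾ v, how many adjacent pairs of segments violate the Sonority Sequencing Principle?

2

/ʃ/: fricative = 3.
/f/: fricative = 3.
/ɾ/: liquid = 5.
/v/: fricative = 3.
/ʃ/→/f/: 3→3 (plateau) — violation.
/f/→/ɾ/: 3→5 (does not fall) — violation.
/ɾ/→/v/: 5→3 (falls) — ok.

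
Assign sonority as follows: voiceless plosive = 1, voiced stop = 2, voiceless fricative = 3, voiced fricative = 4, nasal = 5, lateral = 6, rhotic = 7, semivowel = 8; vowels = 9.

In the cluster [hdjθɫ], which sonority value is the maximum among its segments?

/h/ is a voiceless fricative (sonority 3).
/d/ is a voiced stop (sonority 2).
/j/ is a semivowel (sonority 8).
/θ/ is a voiceless fricative (sonority 3).
/ɫ/ is a lateral (sonority 6).
The maximum is 8.

8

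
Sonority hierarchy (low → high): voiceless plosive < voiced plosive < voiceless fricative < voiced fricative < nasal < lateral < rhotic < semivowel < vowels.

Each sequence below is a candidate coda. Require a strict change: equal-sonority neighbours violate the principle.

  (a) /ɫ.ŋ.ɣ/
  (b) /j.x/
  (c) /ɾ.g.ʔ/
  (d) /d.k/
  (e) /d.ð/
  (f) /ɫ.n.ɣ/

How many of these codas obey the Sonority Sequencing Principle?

5

(a) sonority 6-5-4: well-formed.
(b) sonority 8-3: well-formed.
(c) sonority 7-2-1: well-formed.
(d) sonority 2-1: well-formed.
(e) sonority 2-4: ill-formed.
(f) sonority 6-5-4: well-formed.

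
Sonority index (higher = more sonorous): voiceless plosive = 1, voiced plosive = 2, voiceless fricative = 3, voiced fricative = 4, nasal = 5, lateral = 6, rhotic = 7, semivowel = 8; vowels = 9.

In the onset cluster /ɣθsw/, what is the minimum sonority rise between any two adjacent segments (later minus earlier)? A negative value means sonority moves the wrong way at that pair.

-1

/ɣ/ is a voiced fricative (sonority 4).
/θ/ is a voiceless fricative (sonority 3).
/s/ is a voiceless fricative (sonority 3).
/w/ is a semivowel (sonority 8).
/ɣ/→/θ/: change -1.
/θ/→/s/: change +0.
/s/→/w/: change +5.
Minimum = -1.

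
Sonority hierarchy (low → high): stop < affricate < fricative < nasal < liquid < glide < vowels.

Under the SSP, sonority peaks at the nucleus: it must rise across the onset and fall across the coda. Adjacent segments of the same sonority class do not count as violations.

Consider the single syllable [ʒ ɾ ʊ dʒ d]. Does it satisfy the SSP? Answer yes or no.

yes

Onset: /ʒ/ is a fricative (sonority 3), /ɾ/ is a liquid (sonority 5); then the nucleus /ʊ/ (sonority 7).
Onset profile 3-5-7 — rises to the nucleus.
Coda: /dʒ/ is an affricate (sonority 2), /d/ is a stop (sonority 1).
Coda profile 7-2-1 — falls from the nucleus.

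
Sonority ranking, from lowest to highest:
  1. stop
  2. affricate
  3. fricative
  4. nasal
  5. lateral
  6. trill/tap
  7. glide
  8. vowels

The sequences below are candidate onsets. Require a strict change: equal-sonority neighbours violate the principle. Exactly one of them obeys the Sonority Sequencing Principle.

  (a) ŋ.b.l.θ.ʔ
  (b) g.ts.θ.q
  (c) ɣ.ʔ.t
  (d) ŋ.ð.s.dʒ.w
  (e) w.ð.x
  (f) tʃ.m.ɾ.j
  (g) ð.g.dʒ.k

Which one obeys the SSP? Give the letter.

f

(a) sonority 4-1-5-3-1: ill-formed.
(b) sonority 1-2-3-1: ill-formed.
(c) sonority 3-1-1: ill-formed.
(d) sonority 4-3-3-2-7: ill-formed.
(e) sonority 7-3-3: ill-formed.
(f) sonority 2-4-6-7: well-formed.
(g) sonority 3-1-2-1: ill-formed.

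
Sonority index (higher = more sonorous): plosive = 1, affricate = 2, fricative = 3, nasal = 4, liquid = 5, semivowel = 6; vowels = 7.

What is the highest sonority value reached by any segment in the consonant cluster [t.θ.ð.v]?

3

/t/ — plosive, sonority 1.
/θ/ — fricative, sonority 3.
/ð/ — fricative, sonority 3.
/v/ — fricative, sonority 3.
The maximum is 3.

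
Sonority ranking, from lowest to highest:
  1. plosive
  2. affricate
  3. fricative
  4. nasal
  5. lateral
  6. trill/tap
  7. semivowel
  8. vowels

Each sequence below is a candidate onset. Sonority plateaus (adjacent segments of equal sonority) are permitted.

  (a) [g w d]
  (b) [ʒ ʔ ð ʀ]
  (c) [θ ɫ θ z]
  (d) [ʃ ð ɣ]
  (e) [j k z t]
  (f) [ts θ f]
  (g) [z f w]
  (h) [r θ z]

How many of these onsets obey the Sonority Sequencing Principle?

(a) [g w d]: profile 1-7-1 — violates.
(b) [ʒ ʔ ð ʀ]: profile 3-1-3-6 — violates.
(c) [θ ɫ θ z]: profile 3-5-3-3 — violates.
(d) [ʃ ð ɣ]: profile 3-3-3 — obeys.
(e) [j k z t]: profile 7-1-3-1 — violates.
(f) [ts θ f]: profile 2-3-3 — obeys.
(g) [z f w]: profile 3-3-7 — obeys.
(h) [r θ z]: profile 6-3-3 — violates.

3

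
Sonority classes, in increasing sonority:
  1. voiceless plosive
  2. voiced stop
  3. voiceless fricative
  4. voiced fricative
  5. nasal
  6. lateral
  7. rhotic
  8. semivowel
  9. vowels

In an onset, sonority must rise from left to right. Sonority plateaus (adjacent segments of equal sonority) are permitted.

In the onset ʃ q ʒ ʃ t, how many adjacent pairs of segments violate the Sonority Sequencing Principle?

3

/ʃ/ is a voiceless fricative (sonority 3).
/q/ is a voiceless plosive (sonority 1).
/ʒ/ is a voiced fricative (sonority 4).
/ʃ/ is a voiceless fricative (sonority 3).
/t/ is a voiceless plosive (sonority 1).
/ʃ/→/q/: 3→1 (does not rise) — violation.
/q/→/ʒ/: 1→4 (rises) — ok.
/ʒ/→/ʃ/: 4→3 (does not rise) — violation.
/ʃ/→/t/: 3→1 (does not rise) — violation.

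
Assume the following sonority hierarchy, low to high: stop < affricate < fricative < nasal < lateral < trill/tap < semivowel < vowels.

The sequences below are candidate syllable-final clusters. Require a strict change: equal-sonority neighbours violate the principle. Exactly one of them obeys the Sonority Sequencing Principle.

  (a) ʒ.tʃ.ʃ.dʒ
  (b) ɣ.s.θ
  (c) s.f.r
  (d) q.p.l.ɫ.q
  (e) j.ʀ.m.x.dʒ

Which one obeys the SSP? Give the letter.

(a) 3-2-3-2 → violates
(b) 3-3-3 → violates
(c) 3-3-6 → violates
(d) 1-1-5-5-1 → violates
(e) 7-6-4-3-2 → obeys

e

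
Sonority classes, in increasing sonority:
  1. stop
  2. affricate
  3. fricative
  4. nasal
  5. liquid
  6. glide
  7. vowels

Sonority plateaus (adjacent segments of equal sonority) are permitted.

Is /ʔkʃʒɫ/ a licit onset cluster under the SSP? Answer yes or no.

/ʔ/ — stop, sonority 1.
/k/ — stop, sonority 1.
/ʃ/ — fricative, sonority 3.
/ʒ/ — fricative, sonority 3.
/ɫ/ — liquid, sonority 5.
The profile 1-1-3-3-5 is non-decreasing (plateaus allowed), so the onset cluster satisfies the SSP.

yes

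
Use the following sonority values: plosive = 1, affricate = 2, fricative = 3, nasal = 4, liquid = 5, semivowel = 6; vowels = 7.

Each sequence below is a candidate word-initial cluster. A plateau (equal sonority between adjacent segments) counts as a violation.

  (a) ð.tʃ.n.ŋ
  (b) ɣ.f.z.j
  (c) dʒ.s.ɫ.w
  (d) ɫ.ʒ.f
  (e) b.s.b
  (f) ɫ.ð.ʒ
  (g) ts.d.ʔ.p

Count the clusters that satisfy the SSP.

(a) 3-2-4-4 → violates
(b) 3-3-3-6 → violates
(c) 2-3-5-6 → obeys
(d) 5-3-3 → violates
(e) 1-3-1 → violates
(f) 5-3-3 → violates
(g) 2-1-1-1 → violates

1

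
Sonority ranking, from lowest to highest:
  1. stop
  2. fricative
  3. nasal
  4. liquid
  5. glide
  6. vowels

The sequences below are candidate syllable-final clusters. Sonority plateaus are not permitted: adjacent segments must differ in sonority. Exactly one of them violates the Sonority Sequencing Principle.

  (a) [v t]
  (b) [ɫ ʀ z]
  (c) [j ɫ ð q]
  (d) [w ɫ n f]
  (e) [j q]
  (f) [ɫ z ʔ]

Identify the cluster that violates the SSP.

(a) sonority 2-1: well-formed.
(b) sonority 4-4-2: ill-formed.
(c) sonority 5-4-2-1: well-formed.
(d) sonority 5-4-3-2: well-formed.
(e) sonority 5-1: well-formed.
(f) sonority 4-2-1: well-formed.

b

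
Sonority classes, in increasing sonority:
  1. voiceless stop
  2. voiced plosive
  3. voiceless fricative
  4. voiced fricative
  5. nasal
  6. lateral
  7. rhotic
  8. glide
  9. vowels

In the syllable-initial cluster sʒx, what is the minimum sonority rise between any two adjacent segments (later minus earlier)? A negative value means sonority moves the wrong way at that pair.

-1

/s/ — voiceless fricative, sonority 3.
/ʒ/ — voiced fricative, sonority 4.
/x/ — voiceless fricative, sonority 3.
/s/→/ʒ/: change +1.
/ʒ/→/x/: change -1.
Minimum = -1.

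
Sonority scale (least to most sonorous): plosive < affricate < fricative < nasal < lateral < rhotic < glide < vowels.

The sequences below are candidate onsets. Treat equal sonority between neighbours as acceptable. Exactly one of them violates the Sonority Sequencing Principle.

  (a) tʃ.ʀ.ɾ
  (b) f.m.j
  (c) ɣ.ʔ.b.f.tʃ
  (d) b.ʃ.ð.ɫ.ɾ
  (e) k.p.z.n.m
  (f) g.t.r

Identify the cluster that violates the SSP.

c

(a) 2-6-6 → obeys
(b) 3-4-7 → obeys
(c) 3-1-1-3-2 → violates
(d) 1-3-3-5-6 → obeys
(e) 1-1-3-4-4 → obeys
(f) 1-1-6 → obeys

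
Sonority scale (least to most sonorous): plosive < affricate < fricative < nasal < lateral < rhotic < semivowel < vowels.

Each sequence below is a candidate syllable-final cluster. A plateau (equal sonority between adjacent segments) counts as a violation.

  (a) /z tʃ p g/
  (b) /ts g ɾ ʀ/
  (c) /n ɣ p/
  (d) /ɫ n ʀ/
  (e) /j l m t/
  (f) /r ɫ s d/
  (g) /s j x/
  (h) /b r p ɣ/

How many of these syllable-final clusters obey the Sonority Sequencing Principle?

3

(a) /z tʃ p g/: profile 3-2-1-1 — violates.
(b) /ts g ɾ ʀ/: profile 2-1-6-6 — violates.
(c) /n ɣ p/: profile 4-3-1 — obeys.
(d) /ɫ n ʀ/: profile 5-4-6 — violates.
(e) /j l m t/: profile 7-5-4-1 — obeys.
(f) /r ɫ s d/: profile 6-5-3-1 — obeys.
(g) /s j x/: profile 3-7-3 — violates.
(h) /b r p ɣ/: profile 1-6-1-3 — violates.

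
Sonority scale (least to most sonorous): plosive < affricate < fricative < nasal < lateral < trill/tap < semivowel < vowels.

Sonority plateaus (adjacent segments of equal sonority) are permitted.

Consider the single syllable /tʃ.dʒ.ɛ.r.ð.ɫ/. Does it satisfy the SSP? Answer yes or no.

Onset: /tʃ/ is an affricate (sonority 2), /dʒ/ is an affricate (sonority 2); then the nucleus /ɛ/ (sonority 8).
Onset profile 2-2-8 — rises to the nucleus.
Coda: /r/ is a trill/tap (sonority 6), /ð/ is a fricative (sonority 3), /ɫ/ is a lateral (sonority 5).
Coda profile 8-6-3-5 — does not fall throughout.

no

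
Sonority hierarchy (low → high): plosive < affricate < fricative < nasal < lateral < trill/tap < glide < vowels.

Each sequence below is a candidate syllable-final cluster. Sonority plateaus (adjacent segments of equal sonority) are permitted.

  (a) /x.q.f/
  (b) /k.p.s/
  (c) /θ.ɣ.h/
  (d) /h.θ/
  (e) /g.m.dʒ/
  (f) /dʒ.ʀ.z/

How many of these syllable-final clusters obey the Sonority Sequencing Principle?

2

(a) /x.q.f/: profile 3-1-3 — violates.
(b) /k.p.s/: profile 1-1-3 — violates.
(c) /θ.ɣ.h/: profile 3-3-3 — obeys.
(d) /h.θ/: profile 3-3 — obeys.
(e) /g.m.dʒ/: profile 1-4-2 — violates.
(f) /dʒ.ʀ.z/: profile 2-6-3 — violates.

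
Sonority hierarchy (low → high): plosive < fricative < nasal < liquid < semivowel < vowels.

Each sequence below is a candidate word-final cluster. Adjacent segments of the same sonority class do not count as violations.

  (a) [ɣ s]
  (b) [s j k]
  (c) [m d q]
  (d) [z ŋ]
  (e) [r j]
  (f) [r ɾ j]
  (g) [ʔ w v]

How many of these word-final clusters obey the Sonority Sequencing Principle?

2

(a) 2-2 → obeys
(b) 2-5-1 → violates
(c) 3-1-1 → obeys
(d) 2-3 → violates
(e) 4-5 → violates
(f) 4-4-5 → violates
(g) 1-5-2 → violates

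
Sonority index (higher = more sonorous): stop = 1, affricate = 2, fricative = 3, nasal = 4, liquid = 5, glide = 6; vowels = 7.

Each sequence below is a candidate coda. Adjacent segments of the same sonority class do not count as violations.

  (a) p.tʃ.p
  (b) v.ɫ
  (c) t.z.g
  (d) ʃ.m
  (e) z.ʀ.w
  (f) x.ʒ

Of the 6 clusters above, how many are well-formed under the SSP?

(a) p.tʃ.p: profile 1-2-1 — violates.
(b) v.ɫ: profile 3-5 — violates.
(c) t.z.g: profile 1-3-1 — violates.
(d) ʃ.m: profile 3-4 — violates.
(e) z.ʀ.w: profile 3-5-6 — violates.
(f) x.ʒ: profile 3-3 — obeys.

1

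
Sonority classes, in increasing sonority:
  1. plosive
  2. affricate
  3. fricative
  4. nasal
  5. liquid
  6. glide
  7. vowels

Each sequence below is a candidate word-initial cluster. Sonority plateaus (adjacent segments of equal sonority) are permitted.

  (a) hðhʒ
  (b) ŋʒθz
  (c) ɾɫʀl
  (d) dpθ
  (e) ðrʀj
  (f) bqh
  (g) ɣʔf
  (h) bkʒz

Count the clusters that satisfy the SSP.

6

(a) 3-3-3-3 → obeys
(b) 4-3-3-3 → violates
(c) 5-5-5-5 → obeys
(d) 1-1-3 → obeys
(e) 3-5-5-6 → obeys
(f) 1-1-3 → obeys
(g) 3-1-3 → violates
(h) 1-1-3-3 → obeys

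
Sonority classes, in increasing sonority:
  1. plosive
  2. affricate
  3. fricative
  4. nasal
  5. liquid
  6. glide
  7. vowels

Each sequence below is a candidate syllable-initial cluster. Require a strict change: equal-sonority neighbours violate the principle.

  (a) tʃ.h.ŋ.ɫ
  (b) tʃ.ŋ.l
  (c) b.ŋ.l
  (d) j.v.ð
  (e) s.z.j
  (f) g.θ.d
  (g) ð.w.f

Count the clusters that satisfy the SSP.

(a) sonority 2-3-4-5: well-formed.
(b) sonority 2-4-5: well-formed.
(c) sonority 1-4-5: well-formed.
(d) sonority 6-3-3: ill-formed.
(e) sonority 3-3-6: ill-formed.
(f) sonority 1-3-1: ill-formed.
(g) sonority 3-6-3: ill-formed.

3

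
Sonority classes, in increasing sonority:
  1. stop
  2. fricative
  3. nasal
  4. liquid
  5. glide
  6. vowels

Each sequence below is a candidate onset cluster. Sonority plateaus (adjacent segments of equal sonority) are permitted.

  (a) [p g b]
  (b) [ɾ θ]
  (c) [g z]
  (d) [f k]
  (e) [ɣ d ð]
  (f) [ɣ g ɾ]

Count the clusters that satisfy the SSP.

(a) 1-1-1 → obeys
(b) 4-2 → violates
(c) 1-2 → obeys
(d) 2-1 → violates
(e) 2-1-2 → violates
(f) 2-1-4 → violates

2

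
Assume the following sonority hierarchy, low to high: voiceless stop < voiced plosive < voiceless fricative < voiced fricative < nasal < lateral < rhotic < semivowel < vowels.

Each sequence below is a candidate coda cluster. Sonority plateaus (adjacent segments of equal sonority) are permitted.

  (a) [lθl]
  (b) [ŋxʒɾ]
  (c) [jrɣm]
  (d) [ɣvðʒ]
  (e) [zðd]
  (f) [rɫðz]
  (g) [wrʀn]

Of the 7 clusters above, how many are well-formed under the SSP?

(a) 6-3-6 → violates
(b) 5-3-4-7 → violates
(c) 8-7-4-5 → violates
(d) 4-4-4-4 → obeys
(e) 4-4-2 → obeys
(f) 7-6-4-4 → obeys
(g) 8-7-7-5 → obeys

4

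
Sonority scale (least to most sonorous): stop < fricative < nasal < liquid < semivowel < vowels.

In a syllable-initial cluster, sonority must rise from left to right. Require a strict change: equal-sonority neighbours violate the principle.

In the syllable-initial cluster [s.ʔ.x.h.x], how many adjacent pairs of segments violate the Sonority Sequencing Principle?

3

/s/: fricative = 2.
/ʔ/: stop = 1.
/x/: fricative = 2.
/h/: fricative = 2.
/x/: fricative = 2.
/s/→/ʔ/: 2→1 (does not rise) — violation.
/ʔ/→/x/: 1→2 (rises) — ok.
/x/→/h/: 2→2 (plateau) — violation.
/h/→/x/: 2→2 (plateau) — violation.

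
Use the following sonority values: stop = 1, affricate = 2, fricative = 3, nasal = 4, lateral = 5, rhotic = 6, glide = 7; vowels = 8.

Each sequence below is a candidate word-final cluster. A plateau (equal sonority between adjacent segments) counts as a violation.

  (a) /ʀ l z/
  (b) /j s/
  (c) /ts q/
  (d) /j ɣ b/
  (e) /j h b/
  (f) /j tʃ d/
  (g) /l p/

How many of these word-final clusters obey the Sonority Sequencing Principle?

7

(a) /ʀ l z/: profile 6-5-3 — obeys.
(b) /j s/: profile 7-3 — obeys.
(c) /ts q/: profile 2-1 — obeys.
(d) /j ɣ b/: profile 7-3-1 — obeys.
(e) /j h b/: profile 7-3-1 — obeys.
(f) /j tʃ d/: profile 7-2-1 — obeys.
(g) /l p/: profile 5-1 — obeys.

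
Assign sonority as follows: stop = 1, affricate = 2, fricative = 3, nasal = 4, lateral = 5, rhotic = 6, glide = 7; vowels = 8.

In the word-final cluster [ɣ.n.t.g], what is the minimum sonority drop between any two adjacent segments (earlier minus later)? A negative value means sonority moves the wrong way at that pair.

-1

/ɣ/ — fricative, sonority 3.
/n/ — nasal, sonority 4.
/t/ — stop, sonority 1.
/g/ — stop, sonority 1.
/ɣ/→/n/: change -1.
/n/→/t/: change +3.
/t/→/g/: change +0.
Minimum = -1.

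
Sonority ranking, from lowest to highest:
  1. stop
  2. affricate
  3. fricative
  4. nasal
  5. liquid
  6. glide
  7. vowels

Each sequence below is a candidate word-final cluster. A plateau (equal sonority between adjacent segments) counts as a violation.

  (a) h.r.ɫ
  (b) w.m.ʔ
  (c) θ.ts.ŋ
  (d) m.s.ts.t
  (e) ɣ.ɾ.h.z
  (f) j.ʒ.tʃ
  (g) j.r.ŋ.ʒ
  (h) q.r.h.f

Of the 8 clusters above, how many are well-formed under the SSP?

(a) 3-5-5 → violates
(b) 6-4-1 → obeys
(c) 3-2-4 → violates
(d) 4-3-2-1 → obeys
(e) 3-5-3-3 → violates
(f) 6-3-2 → obeys
(g) 6-5-4-3 → obeys
(h) 1-5-3-3 → violates

4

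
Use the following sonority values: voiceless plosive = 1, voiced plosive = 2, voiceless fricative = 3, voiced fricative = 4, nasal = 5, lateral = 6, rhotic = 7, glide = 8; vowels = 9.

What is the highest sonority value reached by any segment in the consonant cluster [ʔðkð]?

4

/ʔ/ is a voiceless plosive (sonority 1).
/ð/ is a voiced fricative (sonority 4).
/k/ is a voiceless plosive (sonority 1).
/ð/ is a voiced fricative (sonority 4).
The maximum is 4.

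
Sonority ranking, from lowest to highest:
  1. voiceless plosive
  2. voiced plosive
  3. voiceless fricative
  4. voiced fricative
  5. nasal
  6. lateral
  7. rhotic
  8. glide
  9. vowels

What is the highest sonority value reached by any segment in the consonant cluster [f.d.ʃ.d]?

3

/f/: voiceless fricative = 3.
/d/: voiced plosive = 2.
/ʃ/: voiceless fricative = 3.
/d/: voiced plosive = 2.
The maximum is 3.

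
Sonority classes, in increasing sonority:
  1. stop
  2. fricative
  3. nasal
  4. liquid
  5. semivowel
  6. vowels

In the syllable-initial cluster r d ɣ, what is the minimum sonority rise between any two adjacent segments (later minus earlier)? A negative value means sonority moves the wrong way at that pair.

/r/: liquid = 4.
/d/: stop = 1.
/ɣ/: fricative = 2.
/r/→/d/: change -3.
/d/→/ɣ/: change +1.
Minimum = -3.

-3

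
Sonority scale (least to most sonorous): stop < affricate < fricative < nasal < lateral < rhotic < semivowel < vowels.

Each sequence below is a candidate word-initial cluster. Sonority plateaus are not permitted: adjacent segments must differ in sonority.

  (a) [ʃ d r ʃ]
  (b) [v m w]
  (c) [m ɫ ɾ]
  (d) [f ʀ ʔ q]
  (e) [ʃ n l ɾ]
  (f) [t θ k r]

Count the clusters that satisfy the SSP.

(a) sonority 3-1-6-3: ill-formed.
(b) sonority 3-4-7: well-formed.
(c) sonority 4-5-6: well-formed.
(d) sonority 3-6-1-1: ill-formed.
(e) sonority 3-4-5-6: well-formed.
(f) sonority 1-3-1-6: ill-formed.

3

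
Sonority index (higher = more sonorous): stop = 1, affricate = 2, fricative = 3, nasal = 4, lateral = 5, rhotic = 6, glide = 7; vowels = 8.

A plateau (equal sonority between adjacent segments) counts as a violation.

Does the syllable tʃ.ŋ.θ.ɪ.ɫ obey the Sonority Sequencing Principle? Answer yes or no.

no

Onset: /tʃ/ is an affricate (sonority 2), /ŋ/ is a nasal (sonority 4), /θ/ is a fricative (sonority 3); then the nucleus /ɪ/ (sonority 8).
Onset profile 2-4-3-8 — does not strictly rise throughout.
Coda: /ɫ/ is a lateral (sonority 5).
Coda profile 8-5 — falls from the nucleus.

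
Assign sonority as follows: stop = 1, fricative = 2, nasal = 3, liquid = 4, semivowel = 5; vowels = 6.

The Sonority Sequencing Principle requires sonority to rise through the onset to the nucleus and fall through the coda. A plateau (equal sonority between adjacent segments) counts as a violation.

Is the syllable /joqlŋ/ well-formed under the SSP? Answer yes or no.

no

Onset: /j/ is a semivowel (sonority 5); then the nucleus /o/ (sonority 6).
Onset profile 5-6 — rises to the nucleus.
Coda: /q/ is a stop (sonority 1), /l/ is a liquid (sonority 4), /ŋ/ is a nasal (sonority 3).
Coda profile 6-1-4-3 — does not strictly fall throughout.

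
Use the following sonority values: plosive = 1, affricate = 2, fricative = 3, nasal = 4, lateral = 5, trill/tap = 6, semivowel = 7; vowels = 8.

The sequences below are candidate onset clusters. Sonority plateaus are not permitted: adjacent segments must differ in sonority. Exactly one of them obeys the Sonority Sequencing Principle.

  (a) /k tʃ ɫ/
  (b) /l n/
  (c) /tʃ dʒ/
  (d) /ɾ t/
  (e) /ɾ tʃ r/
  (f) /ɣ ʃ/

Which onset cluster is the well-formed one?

(a) /k tʃ ɫ/: profile 1-2-5 — obeys.
(b) /l n/: profile 5-4 — violates.
(c) /tʃ dʒ/: profile 2-2 — violates.
(d) /ɾ t/: profile 6-1 — violates.
(e) /ɾ tʃ r/: profile 6-2-6 — violates.
(f) /ɣ ʃ/: profile 3-3 — violates.

a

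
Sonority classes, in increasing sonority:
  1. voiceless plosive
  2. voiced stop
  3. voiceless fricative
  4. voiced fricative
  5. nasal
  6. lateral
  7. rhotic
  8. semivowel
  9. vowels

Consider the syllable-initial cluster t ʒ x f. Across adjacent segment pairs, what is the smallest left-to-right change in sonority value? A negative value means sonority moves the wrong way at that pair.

-1

/t/: voiceless plosive = 1.
/ʒ/: voiced fricative = 4.
/x/: voiceless fricative = 3.
/f/: voiceless fricative = 3.
/t/→/ʒ/: change +3.
/ʒ/→/x/: change -1.
/x/→/f/: change +0.
Minimum = -1.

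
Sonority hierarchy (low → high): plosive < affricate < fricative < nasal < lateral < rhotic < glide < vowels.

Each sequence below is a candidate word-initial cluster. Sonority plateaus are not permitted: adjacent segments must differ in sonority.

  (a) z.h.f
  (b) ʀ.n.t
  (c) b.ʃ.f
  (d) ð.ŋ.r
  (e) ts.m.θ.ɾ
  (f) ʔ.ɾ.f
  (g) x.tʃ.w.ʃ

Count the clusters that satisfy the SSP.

(a) sonority 3-3-3: ill-formed.
(b) sonority 6-4-1: ill-formed.
(c) sonority 1-3-3: ill-formed.
(d) sonority 3-4-6: well-formed.
(e) sonority 2-4-3-6: ill-formed.
(f) sonority 1-6-3: ill-formed.
(g) sonority 3-2-7-3: ill-formed.

1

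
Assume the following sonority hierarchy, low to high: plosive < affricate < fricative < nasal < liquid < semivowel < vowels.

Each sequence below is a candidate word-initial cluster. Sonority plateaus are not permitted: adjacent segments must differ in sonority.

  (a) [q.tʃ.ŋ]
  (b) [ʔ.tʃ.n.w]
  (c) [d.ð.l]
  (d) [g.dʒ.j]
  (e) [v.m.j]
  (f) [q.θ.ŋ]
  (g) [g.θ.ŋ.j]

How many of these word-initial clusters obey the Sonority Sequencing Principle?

(a) [q.tʃ.ŋ]: profile 1-2-4 — obeys.
(b) [ʔ.tʃ.n.w]: profile 1-2-4-6 — obeys.
(c) [d.ð.l]: profile 1-3-5 — obeys.
(d) [g.dʒ.j]: profile 1-2-6 — obeys.
(e) [v.m.j]: profile 3-4-6 — obeys.
(f) [q.θ.ŋ]: profile 1-3-4 — obeys.
(g) [g.θ.ŋ.j]: profile 1-3-4-6 — obeys.

7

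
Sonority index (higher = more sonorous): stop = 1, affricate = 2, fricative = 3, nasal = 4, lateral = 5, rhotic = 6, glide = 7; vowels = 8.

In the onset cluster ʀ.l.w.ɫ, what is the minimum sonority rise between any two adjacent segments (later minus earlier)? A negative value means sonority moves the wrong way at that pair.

/ʀ/ — rhotic, sonority 6.
/l/ — lateral, sonority 5.
/w/ — glide, sonority 7.
/ɫ/ — lateral, sonority 5.
/ʀ/→/l/: change -1.
/l/→/w/: change +2.
/w/→/ɫ/: change -2.
Minimum = -2.

-2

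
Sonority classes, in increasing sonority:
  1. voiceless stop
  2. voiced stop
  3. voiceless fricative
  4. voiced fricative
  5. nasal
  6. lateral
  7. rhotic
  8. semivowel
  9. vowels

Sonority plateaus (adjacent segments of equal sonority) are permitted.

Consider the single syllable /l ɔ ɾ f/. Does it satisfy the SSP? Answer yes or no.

yes

Onset: /l/ is a lateral (sonority 6); then the nucleus /ɔ/ (sonority 9).
Onset profile 6-9 — rises to the nucleus.
Coda: /ɾ/ is a rhotic (sonority 7), /f/ is a voiceless fricative (sonority 3).
Coda profile 9-7-3 — falls from the nucleus.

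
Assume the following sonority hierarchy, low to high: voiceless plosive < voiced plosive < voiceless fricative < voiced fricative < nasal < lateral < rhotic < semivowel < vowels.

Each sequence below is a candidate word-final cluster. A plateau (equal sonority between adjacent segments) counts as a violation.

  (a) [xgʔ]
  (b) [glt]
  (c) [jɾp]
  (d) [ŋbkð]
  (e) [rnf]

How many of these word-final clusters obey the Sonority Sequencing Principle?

3

(a) sonority 3-2-1: well-formed.
(b) sonority 2-6-1: ill-formed.
(c) sonority 8-7-1: well-formed.
(d) sonority 5-2-1-4: ill-formed.
(e) sonority 7-5-3: well-formed.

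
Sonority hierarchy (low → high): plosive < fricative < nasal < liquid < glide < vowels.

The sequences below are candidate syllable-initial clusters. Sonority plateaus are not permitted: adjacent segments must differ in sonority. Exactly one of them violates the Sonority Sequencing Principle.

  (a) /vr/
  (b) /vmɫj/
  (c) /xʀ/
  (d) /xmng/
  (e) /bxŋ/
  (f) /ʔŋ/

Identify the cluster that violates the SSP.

(a) sonority 2-4: well-formed.
(b) sonority 2-3-4-5: well-formed.
(c) sonority 2-4: well-formed.
(d) sonority 2-3-3-1: ill-formed.
(e) sonority 1-2-3: well-formed.
(f) sonority 1-3: well-formed.

d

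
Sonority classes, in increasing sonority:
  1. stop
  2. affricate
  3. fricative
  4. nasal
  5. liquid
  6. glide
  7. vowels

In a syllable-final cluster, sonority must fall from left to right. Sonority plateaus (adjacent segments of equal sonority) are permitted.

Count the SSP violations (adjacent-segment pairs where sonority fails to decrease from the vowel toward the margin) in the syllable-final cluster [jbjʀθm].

2

/j/: glide = 6.
/b/: stop = 1.
/j/: glide = 6.
/ʀ/: liquid = 5.
/θ/: fricative = 3.
/m/: nasal = 4.
/j/→/b/: 6→1 (falls) — ok.
/b/→/j/: 1→6 (does not fall) — violation.
/j/→/ʀ/: 6→5 (falls) — ok.
/ʀ/→/θ/: 5→3 (falls) — ok.
/θ/→/m/: 3→4 (does not fall) — violation.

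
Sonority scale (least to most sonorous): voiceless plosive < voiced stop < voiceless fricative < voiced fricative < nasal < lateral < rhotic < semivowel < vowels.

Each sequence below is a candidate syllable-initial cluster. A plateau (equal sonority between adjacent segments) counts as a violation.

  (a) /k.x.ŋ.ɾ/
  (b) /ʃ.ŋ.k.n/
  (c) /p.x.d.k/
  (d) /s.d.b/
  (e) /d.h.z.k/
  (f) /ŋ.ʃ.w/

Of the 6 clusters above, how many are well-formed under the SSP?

1

(a) sonority 1-3-5-7: well-formed.
(b) sonority 3-5-1-5: ill-formed.
(c) sonority 1-3-2-1: ill-formed.
(d) sonority 3-2-2: ill-formed.
(e) sonority 2-3-4-1: ill-formed.
(f) sonority 5-3-8: ill-formed.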